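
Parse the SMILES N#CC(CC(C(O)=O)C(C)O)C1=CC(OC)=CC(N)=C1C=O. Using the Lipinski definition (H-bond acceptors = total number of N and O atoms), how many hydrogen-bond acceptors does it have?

N atoms: 2; O atoms: 5.
Lipinski HBA = 2 + 5 = 7.

7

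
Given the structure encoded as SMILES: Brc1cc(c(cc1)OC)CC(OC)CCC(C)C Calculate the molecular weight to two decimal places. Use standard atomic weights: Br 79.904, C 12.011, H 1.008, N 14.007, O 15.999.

315.25 g/mol

First, the molecular formula is C15H23BrO2 (counting implicit H from valence).
  Br: 1 × 79.904 = 79.904
  C: 15 × 12.011 = 180.165
  H: 23 × 1.008 = 23.184
  O: 2 × 15.999 = 31.998
Sum: 1×79.904 + 15×12.011 + 23×1.008 + 2×15.999 = 315.251 → 315.25 g/mol.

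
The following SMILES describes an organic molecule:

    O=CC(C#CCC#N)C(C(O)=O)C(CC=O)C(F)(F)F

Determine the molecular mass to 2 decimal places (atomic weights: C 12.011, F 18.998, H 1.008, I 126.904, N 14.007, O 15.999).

First, the molecular formula is C12H10F3NO4 (counting implicit H from valence).
  C: 12 × 12.011 = 144.132
  F: 3 × 18.998 = 56.994
  H: 10 × 1.008 = 10.080
  N: 1 × 14.007 = 14.007
  O: 4 × 15.999 = 63.996
Sum: 12×12.011 + 3×18.998 + 10×1.008 + 1×14.007 + 4×15.999 = 289.209 → 289.21 g/mol.

289.21 g/mol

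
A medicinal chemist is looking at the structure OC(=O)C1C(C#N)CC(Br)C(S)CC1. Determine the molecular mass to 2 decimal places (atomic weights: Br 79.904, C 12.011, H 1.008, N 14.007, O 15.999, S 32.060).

First, the molecular formula is C9H12BrNO2S (counting implicit H from valence).
  Br: 1 × 79.904 = 79.904
  C: 9 × 12.011 = 108.099
  H: 12 × 1.008 = 12.096
  N: 1 × 14.007 = 14.007
  O: 2 × 15.999 = 31.998
  S: 1 × 32.060 = 32.060
Sum: 1×79.904 + 9×12.011 + 12×1.008 + 1×14.007 + 2×15.999 + 1×32.060 = 278.164 → 278.16 g/mol.

278.16 g/mol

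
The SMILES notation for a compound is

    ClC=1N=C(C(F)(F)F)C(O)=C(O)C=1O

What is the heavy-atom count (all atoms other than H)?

Every atom symbol written in the SMILES (organic subset) is one heavy atom; implicit H are not written.
Heavy atoms by element → C:6, Cl:1, F:3, N:1, O:3.
Total: 14.

14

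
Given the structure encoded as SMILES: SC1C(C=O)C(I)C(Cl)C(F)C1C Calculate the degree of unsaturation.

Degree of unsaturation = (number of rings) + (number of π bonds).
Ring closures in the SMILES: 1.
π bonds: 1 double bond (each 1 DoU) → 1 DoU from unsaturation.
Total DoU = 1 + 1 = 2.

2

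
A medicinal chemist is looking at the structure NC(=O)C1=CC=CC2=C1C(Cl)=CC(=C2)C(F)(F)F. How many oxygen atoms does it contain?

Scan the SMILES for O atoms (remember two-letter symbols like Cl and Br are single atoms).
Oxygen count: 1.

1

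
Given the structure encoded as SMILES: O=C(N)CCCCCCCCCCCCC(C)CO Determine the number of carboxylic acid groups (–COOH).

Scan the SMILES for the carboxylic acid motif — none present.
Groups that are present: 1 amide, 1 hydroxyl.

0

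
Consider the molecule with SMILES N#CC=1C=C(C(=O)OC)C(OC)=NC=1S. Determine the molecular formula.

C9H8N2O3S

Walk through each heavy atom and fill implicit hydrogens from standard valence (C 4, N 3, O 2, S 2, halogen 1):
  atom 1: N, bond orders sum to 3 (valence 3) → 0 H
  atom 2: C, bond orders sum to 4 (valence 4) → 0 H
  atom 3: C, bond orders sum to 4 (valence 4) → 0 H
  atom 4: C, bond orders sum to 3 (valence 4) → 1 H
  atom 5: C, bond orders sum to 4 (valence 4) → 0 H
  atom 6: C, bond orders sum to 4 (valence 4) → 0 H
  atom 7: O, bond orders sum to 2 (valence 2) → 0 H
  atom 8: O, bond orders sum to 2 (valence 2) → 0 H
  atom 9: C, bond orders sum to 1 (valence 4) → 3 H
  atom 10: C, bond orders sum to 4 (valence 4) → 0 H
  atom 11: O, bond orders sum to 2 (valence 2) → 0 H
  atom 12: C, bond orders sum to 1 (valence 4) → 3 H
  atom 13: N, bond orders sum to 3 (valence 3) → 0 H
  atom 14: C, bond orders sum to 4 (valence 4) → 0 H
  atom 15: S, bond orders sum to 1 (valence 2) → 1 H
Totals → C:9, H:8, N:2, O:3, S:1.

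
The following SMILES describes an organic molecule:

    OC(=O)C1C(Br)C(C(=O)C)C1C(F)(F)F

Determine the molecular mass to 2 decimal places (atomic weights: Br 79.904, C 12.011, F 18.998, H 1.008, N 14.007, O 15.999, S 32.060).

First, the molecular formula is C8H8BrF3O3 (counting implicit H from valence).
  Br: 1 × 79.904 = 79.904
  C: 8 × 12.011 = 96.088
  F: 3 × 18.998 = 56.994
  H: 8 × 1.008 = 8.064
  O: 3 × 15.999 = 47.997
Sum: 1×79.904 + 8×12.011 + 3×18.998 + 8×1.008 + 3×15.999 = 289.047 → 289.05 g/mol.

289.05 g/mol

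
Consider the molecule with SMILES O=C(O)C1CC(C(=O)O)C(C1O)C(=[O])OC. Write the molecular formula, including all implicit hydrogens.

C9H12O7

Walk through each heavy atom and fill implicit hydrogens from standard valence (C 4, N 3, O 2, S 2, halogen 1):
  atom 1: O, bond orders sum to 2 (valence 2) → 0 H
  atom 2: C, bond orders sum to 4 (valence 4) → 0 H
  atom 3: O, bond orders sum to 1 (valence 2) → 1 H
  atom 4: C, bond orders sum to 3 (valence 4) → 1 H
  atom 5: C, bond orders sum to 2 (valence 4) → 2 H
  atom 6: C, bond orders sum to 3 (valence 4) → 1 H
  atom 7: C, bond orders sum to 4 (valence 4) → 0 H
  atom 8: O, bond orders sum to 2 (valence 2) → 0 H
  atom 9: O, bond orders sum to 1 (valence 2) → 1 H
  atom 10: C, bond orders sum to 3 (valence 4) → 1 H
  atom 11: C, bond orders sum to 3 (valence 4) → 1 H
  atom 12: O, bond orders sum to 1 (valence 2) → 1 H
  atom 13: C, bond orders sum to 4 (valence 4) → 0 H
  atom 14: O with explicit H count 0
  atom 15: O, bond orders sum to 2 (valence 2) → 0 H
  atom 16: C, bond orders sum to 1 (valence 4) → 3 H
Totals → C:9, H:12, O:7.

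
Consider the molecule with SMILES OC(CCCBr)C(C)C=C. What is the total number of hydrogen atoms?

15

Walk through each heavy atom and fill implicit hydrogens from standard valence (C 4, N 3, O 2, S 2, halogen 1):
  atom 1: O, bond orders sum to 1 (valence 2) → 1 H
  atom 2: C, bond orders sum to 3 (valence 4) → 1 H
  atom 3: C, bond orders sum to 2 (valence 4) → 2 H
  atom 4: C, bond orders sum to 2 (valence 4) → 2 H
  atom 5: C, bond orders sum to 2 (valence 4) → 2 H
  atom 6: Br (halogen, monovalent) → 0 H
  atom 7: C, bond orders sum to 3 (valence 4) → 1 H
  atom 8: C, bond orders sum to 1 (valence 4) → 3 H
  atom 9: C, bond orders sum to 3 (valence 4) → 1 H
  atom 10: C, bond orders sum to 2 (valence 4) → 2 H
Total hydrogens: 15.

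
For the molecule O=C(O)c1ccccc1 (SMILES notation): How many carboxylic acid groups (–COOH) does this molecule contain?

The carboxylic acid motif appears at heavy-atom position 2 in the SMILES.
Carboxylic acid count: 1.

1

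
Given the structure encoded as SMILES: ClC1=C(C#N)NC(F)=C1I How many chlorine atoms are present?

Scan the SMILES for Cl atoms (remember two-letter symbols like Cl and Br are single atoms).
Chlorine count: 1.

1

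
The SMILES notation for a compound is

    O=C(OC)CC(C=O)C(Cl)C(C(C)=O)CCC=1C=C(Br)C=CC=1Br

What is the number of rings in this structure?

In SMILES, each pair of matching ring-closure digits denotes one ring-closing bond; the number of such bonds equals the number of independent rings.
Ring-closure bonds here: 1.

1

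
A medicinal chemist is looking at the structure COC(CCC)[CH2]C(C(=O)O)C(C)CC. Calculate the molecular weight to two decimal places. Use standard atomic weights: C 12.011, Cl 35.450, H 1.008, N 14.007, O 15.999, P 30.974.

216.32 g/mol

First, the molecular formula is C12H24O3 (counting implicit H from valence).
  C: 12 × 12.011 = 144.132
  H: 24 × 1.008 = 24.192
  O: 3 × 15.999 = 47.997
Sum: 12×12.011 + 24×1.008 + 3×15.999 = 216.321 → 216.32 g/mol.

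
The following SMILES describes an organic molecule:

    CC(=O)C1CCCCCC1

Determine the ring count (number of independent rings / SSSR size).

1

In SMILES, each pair of matching ring-closure digits denotes one ring-closing bond; the number of such bonds equals the number of independent rings.
Ring-closure bonds here: 1.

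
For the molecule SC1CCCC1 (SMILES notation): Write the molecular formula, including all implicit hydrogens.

C5H10S

Walk through each heavy atom and fill implicit hydrogens from standard valence (C 4, N 3, O 2, S 2, halogen 1):
  atom 1: S, bond orders sum to 1 (valence 2) → 1 H
  atom 2: C, bond orders sum to 3 (valence 4) → 1 H
  atom 3: C, bond orders sum to 2 (valence 4) → 2 H
  atom 4: C, bond orders sum to 2 (valence 4) → 2 H
  atom 5: C, bond orders sum to 2 (valence 4) → 2 H
  atom 6: C, bond orders sum to 2 (valence 4) → 2 H
Totals → C:5, H:10, S:1.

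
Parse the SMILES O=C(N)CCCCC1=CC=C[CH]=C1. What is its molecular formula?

Walk through each heavy atom and fill implicit hydrogens from standard valence (C 4, N 3, O 2, S 2, halogen 1):
  atom 1: O, bond orders sum to 2 (valence 2) → 0 H
  atom 2: C, bond orders sum to 4 (valence 4) → 0 H
  atom 3: N, bond orders sum to 1 (valence 3) → 2 H
  atom 4: C, bond orders sum to 2 (valence 4) → 2 H
  atom 5: C, bond orders sum to 2 (valence 4) → 2 H
  atom 6: C, bond orders sum to 2 (valence 4) → 2 H
  atom 7: C, bond orders sum to 2 (valence 4) → 2 H
  atom 8: C, bond orders sum to 4 (valence 4) → 0 H
  atom 9: C, bond orders sum to 3 (valence 4) → 1 H
  atom 10: C, bond orders sum to 3 (valence 4) → 1 H
  atom 11: C, bond orders sum to 3 (valence 4) → 1 H
  atom 12: C with explicit H count 1
  atom 13: C, bond orders sum to 3 (valence 4) → 1 H
Totals → C:11, H:15, N:1, O:1.

C11H15NO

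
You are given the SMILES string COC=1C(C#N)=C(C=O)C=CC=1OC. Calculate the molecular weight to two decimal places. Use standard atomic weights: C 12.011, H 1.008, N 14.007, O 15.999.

First, the molecular formula is C10H9NO3 (counting implicit H from valence).
  C: 10 × 12.011 = 120.110
  H: 9 × 1.008 = 9.072
  N: 1 × 14.007 = 14.007
  O: 3 × 15.999 = 47.997
Sum: 10×12.011 + 9×1.008 + 1×14.007 + 3×15.999 = 191.186 → 191.19 g/mol.

191.19 g/mol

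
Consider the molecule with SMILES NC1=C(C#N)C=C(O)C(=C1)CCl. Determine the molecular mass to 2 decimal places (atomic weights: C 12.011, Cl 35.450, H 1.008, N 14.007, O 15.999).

First, the molecular formula is C8H7ClN2O (counting implicit H from valence).
  C: 8 × 12.011 = 96.088
  Cl: 1 × 35.450 = 35.450
  H: 7 × 1.008 = 7.056
  N: 2 × 14.007 = 28.014
  O: 1 × 15.999 = 15.999
Sum: 8×12.011 + 1×35.450 + 7×1.008 + 2×14.007 + 1×15.999 = 182.607 → 182.61 g/mol.

182.61 g/mol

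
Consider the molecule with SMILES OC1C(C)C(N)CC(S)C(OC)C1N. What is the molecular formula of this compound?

C9H20N2O2S

Walk through each heavy atom and fill implicit hydrogens from standard valence (C 4, N 3, O 2, S 2, halogen 1):
  atom 1: O, bond orders sum to 1 (valence 2) → 1 H
  atom 2: C, bond orders sum to 3 (valence 4) → 1 H
  atom 3: C, bond orders sum to 3 (valence 4) → 1 H
  atom 4: C, bond orders sum to 1 (valence 4) → 3 H
  atom 5: C, bond orders sum to 3 (valence 4) → 1 H
  atom 6: N, bond orders sum to 1 (valence 3) → 2 H
  atom 7: C, bond orders sum to 2 (valence 4) → 2 H
  atom 8: C, bond orders sum to 3 (valence 4) → 1 H
  atom 9: S, bond orders sum to 1 (valence 2) → 1 H
  atom 10: C, bond orders sum to 3 (valence 4) → 1 H
  atom 11: O, bond orders sum to 2 (valence 2) → 0 H
  atom 12: C, bond orders sum to 1 (valence 4) → 3 H
  atom 13: C, bond orders sum to 3 (valence 4) → 1 H
  atom 14: N, bond orders sum to 1 (valence 3) → 2 H
Totals → C:9, H:20, N:2, O:2, S:1.
In Hill order: C9H20N2O2S.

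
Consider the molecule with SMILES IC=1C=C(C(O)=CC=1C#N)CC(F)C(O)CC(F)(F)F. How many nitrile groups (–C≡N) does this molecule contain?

1

The nitrile motif appears at heavy-atom position 9 in the SMILES.
Other groups present: 2 hydroxyl.
Nitrile count: 1.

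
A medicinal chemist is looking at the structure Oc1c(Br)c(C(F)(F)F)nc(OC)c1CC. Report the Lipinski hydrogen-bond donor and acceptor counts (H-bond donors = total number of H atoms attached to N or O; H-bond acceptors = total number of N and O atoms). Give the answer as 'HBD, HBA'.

Donors: find every N or O and count the H atoms it carries.
  atom 1 (O): bond orders sum to 1 → 1 H
  atom 10 (N): bond orders sum to 3 → 0 H
  atom 12 (O): bond orders sum to 2 → 0 H
Lipinski HBD = 1.
Acceptors: N atoms = 1, O atoms = 2 → HBA = 3.

1, 3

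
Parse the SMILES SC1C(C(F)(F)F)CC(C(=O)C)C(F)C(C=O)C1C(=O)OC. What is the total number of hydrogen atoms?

Walk through each heavy atom and fill implicit hydrogens from standard valence (C 4, N 3, O 2, S 2, halogen 1):
  atom 1: S, bond orders sum to 1 (valence 2) → 1 H
  atom 2: C, bond orders sum to 3 (valence 4) → 1 H
  atom 3: C, bond orders sum to 3 (valence 4) → 1 H
  atom 4: C, bond orders sum to 4 (valence 4) → 0 H
  atom 5: F (halogen, monovalent) → 0 H
  atom 6: F (halogen, monovalent) → 0 H
  atom 7: F (halogen, monovalent) → 0 H
  atom 8: C, bond orders sum to 2 (valence 4) → 2 H
  atom 9: C, bond orders sum to 3 (valence 4) → 1 H
  atom 10: C, bond orders sum to 4 (valence 4) → 0 H
  atom 11: O, bond orders sum to 2 (valence 2) → 0 H
  atom 12: C, bond orders sum to 1 (valence 4) → 3 H
  atom 13: C, bond orders sum to 3 (valence 4) → 1 H
  atom 14: F (halogen, monovalent) → 0 H
  atom 15: C, bond orders sum to 3 (valence 4) → 1 H
  atom 16: C, bond orders sum to 3 (valence 4) → 1 H
  atom 17: O, bond orders sum to 2 (valence 2) → 0 H
  atom 18: C, bond orders sum to 3 (valence 4) → 1 H
  atom 19: C, bond orders sum to 4 (valence 4) → 0 H
  atom 20: O, bond orders sum to 2 (valence 2) → 0 H
  atom 21: O, bond orders sum to 2 (valence 2) → 0 H
  atom 22: C, bond orders sum to 1 (valence 4) → 3 H
Total hydrogens: 16.

16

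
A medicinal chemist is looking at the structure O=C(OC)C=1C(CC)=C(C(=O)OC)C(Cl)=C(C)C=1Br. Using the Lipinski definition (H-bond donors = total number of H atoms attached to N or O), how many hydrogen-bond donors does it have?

0

Donors: find every N or O and count the H atoms it carries.
  atom 1 (O): bond orders sum to 2 → 0 H
  atom 3 (O): bond orders sum to 2 → 0 H
  atom 11 (O): bond orders sum to 2 → 0 H
  atom 12 (O): bond orders sum to 2 → 0 H
Lipinski HBD = 0.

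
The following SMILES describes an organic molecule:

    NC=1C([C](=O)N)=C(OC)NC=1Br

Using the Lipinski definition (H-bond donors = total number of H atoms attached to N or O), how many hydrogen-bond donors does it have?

Donors: find every N or O and count the H atoms it carries.
  atom 1 (N): bond orders sum to 1 → 2 H
  atom 5 (O): bond orders sum to 2 → 0 H
  atom 6 (N): bond orders sum to 1 → 2 H
  atom 8 (O): bond orders sum to 2 → 0 H
  atom 10 (N): bond orders sum to 2 → 1 H
Lipinski HBD = 5.

5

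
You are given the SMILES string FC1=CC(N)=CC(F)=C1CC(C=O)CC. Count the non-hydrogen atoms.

Every atom symbol written in the SMILES (organic subset) is one heavy atom; implicit H are not written.
Heavy atoms by element → C:11, F:2, N:1, O:1.
Total: 15.

15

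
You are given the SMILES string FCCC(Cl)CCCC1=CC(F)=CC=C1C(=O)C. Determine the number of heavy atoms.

Every atom symbol written in the SMILES (organic subset) is one heavy atom; implicit H are not written.
Heavy atoms by element → C:14, Cl:1, F:2, O:1.
Total: 18.

18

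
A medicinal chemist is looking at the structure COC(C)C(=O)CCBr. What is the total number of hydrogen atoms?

11

Walk through each heavy atom and fill implicit hydrogens from standard valence (C 4, N 3, O 2, S 2, halogen 1):
  atom 1: C, bond orders sum to 1 (valence 4) → 3 H
  atom 2: O, bond orders sum to 2 (valence 2) → 0 H
  atom 3: C, bond orders sum to 3 (valence 4) → 1 H
  atom 4: C, bond orders sum to 1 (valence 4) → 3 H
  atom 5: C, bond orders sum to 4 (valence 4) → 0 H
  atom 6: O, bond orders sum to 2 (valence 2) → 0 H
  atom 7: C, bond orders sum to 2 (valence 4) → 2 H
  atom 8: C, bond orders sum to 2 (valence 4) → 2 H
  atom 9: Br (halogen, monovalent) → 0 H
Total hydrogens: 11.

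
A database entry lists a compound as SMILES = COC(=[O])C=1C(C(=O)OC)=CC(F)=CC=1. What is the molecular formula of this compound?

Walk through each heavy atom and fill implicit hydrogens from standard valence (C 4, N 3, O 2, S 2, halogen 1):
  atom 1: C, bond orders sum to 1 (valence 4) → 3 H
  atom 2: O, bond orders sum to 2 (valence 2) → 0 H
  atom 3: C, bond orders sum to 4 (valence 4) → 0 H
  atom 4: O with explicit H count 0
  atom 5: C, bond orders sum to 4 (valence 4) → 0 H
  atom 6: C, bond orders sum to 4 (valence 4) → 0 H
  atom 7: C, bond orders sum to 4 (valence 4) → 0 H
  atom 8: O, bond orders sum to 2 (valence 2) → 0 H
  atom 9: O, bond orders sum to 2 (valence 2) → 0 H
  atom 10: C, bond orders sum to 1 (valence 4) → 3 H
  atom 11: C, bond orders sum to 3 (valence 4) → 1 H
  atom 12: C, bond orders sum to 4 (valence 4) → 0 H
  atom 13: F (halogen, monovalent) → 0 H
  atom 14: C, bond orders sum to 3 (valence 4) → 1 H
  atom 15: C, bond orders sum to 3 (valence 4) → 1 H
Totals → C:10, H:9, F:1, O:4.
In Hill order: C10H9FO4.

C10H9FO4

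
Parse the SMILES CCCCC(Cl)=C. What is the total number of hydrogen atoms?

Walk through each heavy atom and fill implicit hydrogens from standard valence (C 4, N 3, O 2, S 2, halogen 1):
  atom 1: C, bond orders sum to 1 (valence 4) → 3 H
  atom 2: C, bond orders sum to 2 (valence 4) → 2 H
  atom 3: C, bond orders sum to 2 (valence 4) → 2 H
  atom 4: C, bond orders sum to 2 (valence 4) → 2 H
  atom 5: C, bond orders sum to 4 (valence 4) → 0 H
  atom 6: Cl (halogen, monovalent) → 0 H
  atom 7: C, bond orders sum to 2 (valence 4) → 2 H
Total hydrogens: 11.

11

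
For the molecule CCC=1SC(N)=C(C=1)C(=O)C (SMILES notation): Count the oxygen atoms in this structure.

1

Scan the SMILES for O atoms (remember two-letter symbols like Cl and Br are single atoms).
Oxygen count: 1.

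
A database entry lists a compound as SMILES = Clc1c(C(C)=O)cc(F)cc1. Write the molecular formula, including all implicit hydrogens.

Walk through each heavy atom and fill implicit hydrogens from standard valence (C 4, N 3, O 2, S 2, halogen 1); for lowercase aromatic atoms, an aromatic c carries 1 H when it has two neighbours and 0 H with three, and aromatic n carries 0 H:
  atom 1: Cl (halogen, monovalent) → 0 H
  atom 2: aromatic c, 3 neighbours → 0 H
  atom 3: aromatic c, 3 neighbours → 0 H
  atom 4: C, bond orders sum to 4 (valence 4) → 0 H
  atom 5: C, bond orders sum to 1 (valence 4) → 3 H
  atom 6: O, bond orders sum to 2 (valence 2) → 0 H
  atom 7: aromatic c, 2 neighbours → 1 H
  atom 8: aromatic c, 3 neighbours → 0 H
  atom 9: F (halogen, monovalent) → 0 H
  atom 10: aromatic c, 2 neighbours → 1 H
  atom 11: aromatic c, 2 neighbours → 1 H
Totals → C:8, H:6, Cl:1, F:1, O:1.
In Hill order: C8H6ClFO.

C8H6ClFO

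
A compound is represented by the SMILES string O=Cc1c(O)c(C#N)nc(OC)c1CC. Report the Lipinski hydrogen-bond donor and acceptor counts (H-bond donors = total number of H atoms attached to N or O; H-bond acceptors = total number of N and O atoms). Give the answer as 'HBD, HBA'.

Donors: find every N or O and count the H atoms it carries.
  atom 1 (O): bond orders sum to 2 → 0 H
  atom 5 (O): bond orders sum to 1 → 1 H
  atom 8 (N): bond orders sum to 3 → 0 H
  atom 9 (N): bond orders sum to 3 → 0 H
  atom 11 (O): bond orders sum to 2 → 0 H
Lipinski HBD = 1.
Acceptors: N atoms = 2, O atoms = 3 → HBA = 5.

1, 5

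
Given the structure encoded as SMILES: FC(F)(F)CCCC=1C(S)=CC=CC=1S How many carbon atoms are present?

Count every carbon token in the SMILES (each C, including those in ring-closure positions and inside branches).
Carbon count: 10.

10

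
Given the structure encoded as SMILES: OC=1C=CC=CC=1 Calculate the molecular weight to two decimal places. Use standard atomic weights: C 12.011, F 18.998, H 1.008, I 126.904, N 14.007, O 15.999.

94.11 g/mol

First, the molecular formula is C6H6O (counting implicit H from valence).
  C: 6 × 12.011 = 72.066
  H: 6 × 1.008 = 6.048
  O: 1 × 15.999 = 15.999
Sum: 6×12.011 + 6×1.008 + 1×15.999 = 94.113 → 94.11 g/mol.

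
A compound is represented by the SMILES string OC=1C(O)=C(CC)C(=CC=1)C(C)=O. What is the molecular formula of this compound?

Walk through each heavy atom and fill implicit hydrogens from standard valence (C 4, N 3, O 2, S 2, halogen 1):
  atom 1: O, bond orders sum to 1 (valence 2) → 1 H
  atom 2: C, bond orders sum to 4 (valence 4) → 0 H
  atom 3: C, bond orders sum to 4 (valence 4) → 0 H
  atom 4: O, bond orders sum to 1 (valence 2) → 1 H
  atom 5: C, bond orders sum to 4 (valence 4) → 0 H
  atom 6: C, bond orders sum to 2 (valence 4) → 2 H
  atom 7: C, bond orders sum to 1 (valence 4) → 3 H
  atom 8: C, bond orders sum to 4 (valence 4) → 0 H
  atom 9: C, bond orders sum to 3 (valence 4) → 1 H
  atom 10: C, bond orders sum to 3 (valence 4) → 1 H
  atom 11: C, bond orders sum to 4 (valence 4) → 0 H
  atom 12: C, bond orders sum to 1 (valence 4) → 3 H
  atom 13: O, bond orders sum to 2 (valence 2) → 0 H
Totals → C:10, H:12, O:3.
In Hill order: C10H12O3.

C10H12O3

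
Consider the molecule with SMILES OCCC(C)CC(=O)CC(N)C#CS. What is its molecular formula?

Walk through each heavy atom and fill implicit hydrogens from standard valence (C 4, N 3, O 2, S 2, halogen 1):
  atom 1: O, bond orders sum to 1 (valence 2) → 1 H
  atom 2: C, bond orders sum to 2 (valence 4) → 2 H
  atom 3: C, bond orders sum to 2 (valence 4) → 2 H
  atom 4: C, bond orders sum to 3 (valence 4) → 1 H
  atom 5: C, bond orders sum to 1 (valence 4) → 3 H
  atom 6: C, bond orders sum to 2 (valence 4) → 2 H
  atom 7: C, bond orders sum to 4 (valence 4) → 0 H
  atom 8: O, bond orders sum to 2 (valence 2) → 0 H
  atom 9: C, bond orders sum to 2 (valence 4) → 2 H
  atom 10: C, bond orders sum to 3 (valence 4) → 1 H
  atom 11: N, bond orders sum to 1 (valence 3) → 2 H
  atom 12: C, bond orders sum to 4 (valence 4) → 0 H
  atom 13: C, bond orders sum to 4 (valence 4) → 0 H
  atom 14: S, bond orders sum to 1 (valence 2) → 1 H
Totals → C:10, H:17, N:1, O:2, S:1.

C10H17NO2S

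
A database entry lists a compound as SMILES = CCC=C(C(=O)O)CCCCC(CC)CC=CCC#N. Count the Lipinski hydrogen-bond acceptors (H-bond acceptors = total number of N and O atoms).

3

N atoms: 1; O atoms: 2.
Lipinski HBA = 1 + 2 = 3.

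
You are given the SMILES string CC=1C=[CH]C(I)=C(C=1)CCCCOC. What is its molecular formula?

C12H17IO

Walk through each heavy atom and fill implicit hydrogens from standard valence (C 4, N 3, O 2, S 2, halogen 1):
  atom 1: C, bond orders sum to 1 (valence 4) → 3 H
  atom 2: C, bond orders sum to 4 (valence 4) → 0 H
  atom 3: C, bond orders sum to 3 (valence 4) → 1 H
  atom 4: C with explicit H count 1
  atom 5: C, bond orders sum to 4 (valence 4) → 0 H
  atom 6: I (halogen, monovalent) → 0 H
  atom 7: C, bond orders sum to 4 (valence 4) → 0 H
  atom 8: C, bond orders sum to 3 (valence 4) → 1 H
  atom 9: C, bond orders sum to 2 (valence 4) → 2 H
  atom 10: C, bond orders sum to 2 (valence 4) → 2 H
  atom 11: C, bond orders sum to 2 (valence 4) → 2 H
  atom 12: C, bond orders sum to 2 (valence 4) → 2 H
  atom 13: O, bond orders sum to 2 (valence 2) → 0 H
  atom 14: C, bond orders sum to 1 (valence 4) → 3 H
Totals → C:12, H:17, I:1, O:1.
In Hill order: C12H17IO.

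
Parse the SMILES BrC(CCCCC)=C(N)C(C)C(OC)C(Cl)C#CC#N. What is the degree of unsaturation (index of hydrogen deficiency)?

5

Degree of unsaturation = (number of rings) + (number of π bonds).
Ring closures in the SMILES: 0.
π bonds: 1 double bond (each 1 DoU), 2 triple bonds (each 2 DoU) → 5 DoU from unsaturation.
Total DoU = 0 + 5 = 5.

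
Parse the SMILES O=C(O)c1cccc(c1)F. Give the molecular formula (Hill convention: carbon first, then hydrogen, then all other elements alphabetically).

Walk through each heavy atom and fill implicit hydrogens from standard valence (C 4, N 3, O 2, S 2, halogen 1); for lowercase aromatic atoms, an aromatic c carries 1 H when it has two neighbours and 0 H with three, and aromatic n carries 0 H:
  atom 1: O, bond orders sum to 2 (valence 2) → 0 H
  atom 2: C, bond orders sum to 4 (valence 4) → 0 H
  atom 3: O, bond orders sum to 1 (valence 2) → 1 H
  atom 4: aromatic c, 3 neighbours → 0 H
  atom 5: aromatic c, 2 neighbours → 1 H
  atom 6: aromatic c, 2 neighbours → 1 H
  atom 7: aromatic c, 2 neighbours → 1 H
  atom 8: aromatic c, 3 neighbours → 0 H
  atom 9: aromatic c, 2 neighbours → 1 H
  atom 10: F (halogen, monovalent) → 0 H
Totals → C:7, H:5, F:1, O:2.
In Hill order: C7H5FO2.

C7H5FO2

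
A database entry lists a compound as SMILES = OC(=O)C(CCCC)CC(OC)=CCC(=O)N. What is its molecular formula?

Walk through each heavy atom and fill implicit hydrogens from standard valence (C 4, N 3, O 2, S 2, halogen 1):
  atom 1: O, bond orders sum to 1 (valence 2) → 1 H
  atom 2: C, bond orders sum to 4 (valence 4) → 0 H
  atom 3: O, bond orders sum to 2 (valence 2) → 0 H
  atom 4: C, bond orders sum to 3 (valence 4) → 1 H
  atom 5: C, bond orders sum to 2 (valence 4) → 2 H
  atom 6: C, bond orders sum to 2 (valence 4) → 2 H
  atom 7: C, bond orders sum to 2 (valence 4) → 2 H
  atom 8: C, bond orders sum to 1 (valence 4) → 3 H
  atom 9: C, bond orders sum to 2 (valence 4) → 2 H
  atom 10: C, bond orders sum to 4 (valence 4) → 0 H
  atom 11: O, bond orders sum to 2 (valence 2) → 0 H
  atom 12: C, bond orders sum to 1 (valence 4) → 3 H
  atom 13: C, bond orders sum to 3 (valence 4) → 1 H
  atom 14: C, bond orders sum to 2 (valence 4) → 2 H
  atom 15: C, bond orders sum to 4 (valence 4) → 0 H
  atom 16: O, bond orders sum to 2 (valence 2) → 0 H
  atom 17: N, bond orders sum to 1 (valence 3) → 2 H
Totals → C:12, H:21, N:1, O:4.

C12H21NO4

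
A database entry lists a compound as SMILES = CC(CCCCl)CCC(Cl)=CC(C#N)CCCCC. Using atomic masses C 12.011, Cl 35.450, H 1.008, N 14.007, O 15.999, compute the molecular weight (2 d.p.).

304.30 g/mol

First, the molecular formula is C16H27Cl2N (counting implicit H from valence).
  C: 16 × 12.011 = 192.176
  Cl: 2 × 35.450 = 70.900
  H: 27 × 1.008 = 27.216
  N: 1 × 14.007 = 14.007
Sum: 16×12.011 + 2×35.450 + 27×1.008 + 1×14.007 = 304.299 → 304.30 g/mol.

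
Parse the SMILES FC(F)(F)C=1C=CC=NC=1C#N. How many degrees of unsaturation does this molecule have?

Degree of unsaturation = (number of rings) + (number of π bonds).
Ring closures in the SMILES: 1.
π bonds: 3 double bonds (each 1 DoU), 1 triple bond (each 2 DoU) → 5 DoU from unsaturation.
Total DoU = 1 + 5 = 6.

6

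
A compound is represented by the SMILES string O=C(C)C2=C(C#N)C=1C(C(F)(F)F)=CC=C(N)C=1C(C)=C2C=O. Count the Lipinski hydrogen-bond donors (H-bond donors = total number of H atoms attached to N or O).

Donors: find every N or O and count the H atoms it carries.
  atom 1 (O): bond orders sum to 2 → 0 H
  atom 7 (N): bond orders sum to 3 → 0 H
  atom 17 (N): bond orders sum to 1 → 2 H
  atom 23 (O): bond orders sum to 2 → 0 H
Lipinski HBD = 2.

2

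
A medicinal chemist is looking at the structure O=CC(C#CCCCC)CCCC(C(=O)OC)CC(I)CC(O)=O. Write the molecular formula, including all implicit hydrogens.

Walk through each heavy atom and fill implicit hydrogens from standard valence (C 4, N 3, O 2, S 2, halogen 1):
  atom 1: O, bond orders sum to 2 (valence 2) → 0 H
  atom 2: C, bond orders sum to 3 (valence 4) → 1 H
  atom 3: C, bond orders sum to 3 (valence 4) → 1 H
  atom 4: C, bond orders sum to 4 (valence 4) → 0 H
  atom 5: C, bond orders sum to 4 (valence 4) → 0 H
  atom 6: C, bond orders sum to 2 (valence 4) → 2 H
  atom 7: C, bond orders sum to 2 (valence 4) → 2 H
  atom 8: C, bond orders sum to 2 (valence 4) → 2 H
  atom 9: C, bond orders sum to 1 (valence 4) → 3 H
  atom 10: C, bond orders sum to 2 (valence 4) → 2 H
  atom 11: C, bond orders sum to 2 (valence 4) → 2 H
  atom 12: C, bond orders sum to 2 (valence 4) → 2 H
  atom 13: C, bond orders sum to 3 (valence 4) → 1 H
  atom 14: C, bond orders sum to 4 (valence 4) → 0 H
  atom 15: O, bond orders sum to 2 (valence 2) → 0 H
  atom 16: O, bond orders sum to 2 (valence 2) → 0 H
  atom 17: C, bond orders sum to 1 (valence 4) → 3 H
  atom 18: C, bond orders sum to 2 (valence 4) → 2 H
  atom 19: C, bond orders sum to 3 (valence 4) → 1 H
  atom 20: I (halogen, monovalent) → 0 H
  atom 21: C, bond orders sum to 2 (valence 4) → 2 H
  atom 22: C, bond orders sum to 4 (valence 4) → 0 H
  atom 23: O, bond orders sum to 1 (valence 2) → 1 H
  atom 24: O, bond orders sum to 2 (valence 2) → 0 H
Totals → C:18, H:27, I:1, O:5.
In Hill order: C18H27IO5.

C18H27IO5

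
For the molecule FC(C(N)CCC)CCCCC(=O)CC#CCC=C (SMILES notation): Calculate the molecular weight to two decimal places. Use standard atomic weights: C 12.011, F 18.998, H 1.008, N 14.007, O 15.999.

First, the molecular formula is C16H26FNO (counting implicit H from valence).
  C: 16 × 12.011 = 192.176
  F: 1 × 18.998 = 18.998
  H: 26 × 1.008 = 26.208
  N: 1 × 14.007 = 14.007
  O: 1 × 15.999 = 15.999
Sum: 16×12.011 + 1×18.998 + 26×1.008 + 1×14.007 + 1×15.999 = 267.388 → 267.39 g/mol.

267.39 g/mol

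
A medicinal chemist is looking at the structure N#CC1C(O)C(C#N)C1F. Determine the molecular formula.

C6H5FN2O

Walk through each heavy atom and fill implicit hydrogens from standard valence (C 4, N 3, O 2, S 2, halogen 1):
  atom 1: N, bond orders sum to 3 (valence 3) → 0 H
  atom 2: C, bond orders sum to 4 (valence 4) → 0 H
  atom 3: C, bond orders sum to 3 (valence 4) → 1 H
  atom 4: C, bond orders sum to 3 (valence 4) → 1 H
  atom 5: O, bond orders sum to 1 (valence 2) → 1 H
  atom 6: C, bond orders sum to 3 (valence 4) → 1 H
  atom 7: C, bond orders sum to 4 (valence 4) → 0 H
  atom 8: N, bond orders sum to 3 (valence 3) → 0 H
  atom 9: C, bond orders sum to 3 (valence 4) → 1 H
  atom 10: F (halogen, monovalent) → 0 H
Totals → C:6, H:5, F:1, N:2, O:1.
In Hill order: C6H5FN2O.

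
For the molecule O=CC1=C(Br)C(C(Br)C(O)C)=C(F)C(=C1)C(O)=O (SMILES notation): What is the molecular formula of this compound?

Walk through each heavy atom and fill implicit hydrogens from standard valence (C 4, N 3, O 2, S 2, halogen 1):
  atom 1: O, bond orders sum to 2 (valence 2) → 0 H
  atom 2: C, bond orders sum to 3 (valence 4) → 1 H
  atom 3: C, bond orders sum to 4 (valence 4) → 0 H
  atom 4: C, bond orders sum to 4 (valence 4) → 0 H
  atom 5: Br (halogen, monovalent) → 0 H
  atom 6: C, bond orders sum to 4 (valence 4) → 0 H
  atom 7: C, bond orders sum to 3 (valence 4) → 1 H
  atom 8: Br (halogen, monovalent) → 0 H
  atom 9: C, bond orders sum to 3 (valence 4) → 1 H
  atom 10: O, bond orders sum to 1 (valence 2) → 1 H
  atom 11: C, bond orders sum to 1 (valence 4) → 3 H
  atom 12: C, bond orders sum to 4 (valence 4) → 0 H
  atom 13: F (halogen, monovalent) → 0 H
  atom 14: C, bond orders sum to 4 (valence 4) → 0 H
  atom 15: C, bond orders sum to 3 (valence 4) → 1 H
  atom 16: C, bond orders sum to 4 (valence 4) → 0 H
  atom 17: O, bond orders sum to 1 (valence 2) → 1 H
  atom 18: O, bond orders sum to 2 (valence 2) → 0 H
Totals → C:11, H:9, Br:2, F:1, O:4.

C11H9Br2FO4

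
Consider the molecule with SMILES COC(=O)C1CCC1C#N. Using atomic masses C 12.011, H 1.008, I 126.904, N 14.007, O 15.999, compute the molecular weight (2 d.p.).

139.15 g/mol

First, the molecular formula is C7H9NO2 (counting implicit H from valence).
  C: 7 × 12.011 = 84.077
  H: 9 × 1.008 = 9.072
  N: 1 × 14.007 = 14.007
  O: 2 × 15.999 = 31.998
Sum: 7×12.011 + 9×1.008 + 1×14.007 + 2×15.999 = 139.154 → 139.15 g/mol.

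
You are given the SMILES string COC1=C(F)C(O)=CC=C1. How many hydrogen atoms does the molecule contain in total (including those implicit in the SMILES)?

Walk through each heavy atom and fill implicit hydrogens from standard valence (C 4, N 3, O 2, S 2, halogen 1):
  atom 1: C, bond orders sum to 1 (valence 4) → 3 H
  atom 2: O, bond orders sum to 2 (valence 2) → 0 H
  atom 3: C, bond orders sum to 4 (valence 4) → 0 H
  atom 4: C, bond orders sum to 4 (valence 4) → 0 H
  atom 5: F (halogen, monovalent) → 0 H
  atom 6: C, bond orders sum to 4 (valence 4) → 0 H
  atom 7: O, bond orders sum to 1 (valence 2) → 1 H
  atom 8: C, bond orders sum to 3 (valence 4) → 1 H
  atom 9: C, bond orders sum to 3 (valence 4) → 1 H
  atom 10: C, bond orders sum to 3 (valence 4) → 1 H
Total hydrogens: 7.

7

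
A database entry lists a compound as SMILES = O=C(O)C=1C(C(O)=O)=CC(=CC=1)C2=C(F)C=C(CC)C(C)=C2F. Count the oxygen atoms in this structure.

Scan the SMILES for O atoms (remember two-letter symbols like Cl and Br are single atoms).
Oxygen count: 4.

4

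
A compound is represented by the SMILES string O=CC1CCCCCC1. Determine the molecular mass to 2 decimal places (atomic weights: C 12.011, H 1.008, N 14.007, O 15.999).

126.20 g/mol

First, the molecular formula is C8H14O (counting implicit H from valence).
  C: 8 × 12.011 = 96.088
  H: 14 × 1.008 = 14.112
  O: 1 × 15.999 = 15.999
Sum: 8×12.011 + 14×1.008 + 1×15.999 = 126.199 → 126.20 g/mol.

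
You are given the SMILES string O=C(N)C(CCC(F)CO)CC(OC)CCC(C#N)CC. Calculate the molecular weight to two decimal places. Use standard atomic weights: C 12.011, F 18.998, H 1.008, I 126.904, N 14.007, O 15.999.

First, the molecular formula is C15H27FN2O3 (counting implicit H from valence).
  C: 15 × 12.011 = 180.165
  F: 1 × 18.998 = 18.998
  H: 27 × 1.008 = 27.216
  N: 2 × 14.007 = 28.014
  O: 3 × 15.999 = 47.997
Sum: 15×12.011 + 1×18.998 + 27×1.008 + 2×14.007 + 3×15.999 = 302.390 → 302.39 g/mol.

302.39 g/mol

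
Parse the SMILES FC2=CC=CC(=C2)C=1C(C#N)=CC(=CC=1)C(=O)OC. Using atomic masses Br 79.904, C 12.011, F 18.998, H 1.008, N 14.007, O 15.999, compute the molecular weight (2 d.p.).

First, the molecular formula is C15H10FNO2 (counting implicit H from valence).
  C: 15 × 12.011 = 180.165
  F: 1 × 18.998 = 18.998
  H: 10 × 1.008 = 10.080
  N: 1 × 14.007 = 14.007
  O: 2 × 15.999 = 31.998
Sum: 15×12.011 + 1×18.998 + 10×1.008 + 1×14.007 + 2×15.999 = 255.248 → 255.25 g/mol.

255.25 g/mol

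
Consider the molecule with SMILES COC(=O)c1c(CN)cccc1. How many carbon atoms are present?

Count every carbon token in the SMILES (each C, including those in ring-closure positions and inside branches).
Carbon count: 9.

9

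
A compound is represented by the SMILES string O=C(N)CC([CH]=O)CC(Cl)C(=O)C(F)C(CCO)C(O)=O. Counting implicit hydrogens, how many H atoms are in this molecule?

17

Walk through each heavy atom and fill implicit hydrogens from standard valence (C 4, N 3, O 2, S 2, halogen 1):
  atom 1: O, bond orders sum to 2 (valence 2) → 0 H
  atom 2: C, bond orders sum to 4 (valence 4) → 0 H
  atom 3: N, bond orders sum to 1 (valence 3) → 2 H
  atom 4: C, bond orders sum to 2 (valence 4) → 2 H
  atom 5: C, bond orders sum to 3 (valence 4) → 1 H
  atom 6: C with explicit H count 1
  atom 7: O, bond orders sum to 2 (valence 2) → 0 H
  atom 8: C, bond orders sum to 2 (valence 4) → 2 H
  atom 9: C, bond orders sum to 3 (valence 4) → 1 H
  atom 10: Cl (halogen, monovalent) → 0 H
  atom 11: C, bond orders sum to 4 (valence 4) → 0 H
  atom 12: O, bond orders sum to 2 (valence 2) → 0 H
  atom 13: C, bond orders sum to 3 (valence 4) → 1 H
  atom 14: F (halogen, monovalent) → 0 H
  atom 15: C, bond orders sum to 3 (valence 4) → 1 H
  atom 16: C, bond orders sum to 2 (valence 4) → 2 H
  atom 17: C, bond orders sum to 2 (valence 4) → 2 H
  atom 18: O, bond orders sum to 1 (valence 2) → 1 H
  atom 19: C, bond orders sum to 4 (valence 4) → 0 H
  atom 20: O, bond orders sum to 1 (valence 2) → 1 H
  atom 21: O, bond orders sum to 2 (valence 2) → 0 H
Total hydrogens: 17.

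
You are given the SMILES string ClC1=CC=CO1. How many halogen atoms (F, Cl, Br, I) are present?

1

Halogen atoms appear at heavy-atom position 1 (1×Cl).
Halogen count: 1.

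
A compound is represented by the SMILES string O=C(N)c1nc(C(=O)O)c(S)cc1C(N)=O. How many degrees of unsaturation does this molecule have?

Molecular formula: C8H7N3O4S.
DoU = (2C + 2 + N − H − X) / 2, where X is the halogen count and O/S are ignored.
    = (2·8 + 2 + 3 − 7 − 0) / 2 = 14 / 2 = 7.

7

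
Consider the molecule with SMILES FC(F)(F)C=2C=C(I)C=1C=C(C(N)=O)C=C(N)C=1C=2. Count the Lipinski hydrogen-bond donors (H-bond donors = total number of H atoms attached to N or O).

4

Donors: find every N or O and count the H atoms it carries.
  atom 13 (N): bond orders sum to 1 → 2 H
  atom 14 (O): bond orders sum to 2 → 0 H
  atom 17 (N): bond orders sum to 1 → 2 H
Lipinski HBD = 4.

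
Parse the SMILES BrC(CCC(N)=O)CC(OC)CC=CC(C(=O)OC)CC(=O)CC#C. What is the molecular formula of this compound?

Walk through each heavy atom and fill implicit hydrogens from standard valence (C 4, N 3, O 2, S 2, halogen 1):
  atom 1: Br (halogen, monovalent) → 0 H
  atom 2: C, bond orders sum to 3 (valence 4) → 1 H
  atom 3: C, bond orders sum to 2 (valence 4) → 2 H
  atom 4: C, bond orders sum to 2 (valence 4) → 2 H
  atom 5: C, bond orders sum to 4 (valence 4) → 0 H
  atom 6: N, bond orders sum to 1 (valence 3) → 2 H
  atom 7: O, bond orders sum to 2 (valence 2) → 0 H
  atom 8: C, bond orders sum to 2 (valence 4) → 2 H
  atom 9: C, bond orders sum to 3 (valence 4) → 1 H
  atom 10: O, bond orders sum to 2 (valence 2) → 0 H
  atom 11: C, bond orders sum to 1 (valence 4) → 3 H
  atom 12: C, bond orders sum to 2 (valence 4) → 2 H
  atom 13: C, bond orders sum to 3 (valence 4) → 1 H
  atom 14: C, bond orders sum to 3 (valence 4) → 1 H
  atom 15: C, bond orders sum to 3 (valence 4) → 1 H
  atom 16: C, bond orders sum to 4 (valence 4) → 0 H
  atom 17: O, bond orders sum to 2 (valence 2) → 0 H
  atom 18: O, bond orders sum to 2 (valence 2) → 0 H
  atom 19: C, bond orders sum to 1 (valence 4) → 3 H
  atom 20: C, bond orders sum to 2 (valence 4) → 2 H
  atom 21: C, bond orders sum to 4 (valence 4) → 0 H
  atom 22: O, bond orders sum to 2 (valence 2) → 0 H
  atom 23: C, bond orders sum to 2 (valence 4) → 2 H
  atom 24: C, bond orders sum to 4 (valence 4) → 0 H
  atom 25: C, bond orders sum to 3 (valence 4) → 1 H
Totals → C:18, H:26, Br:1, N:1, O:5.

C18H26BrNO5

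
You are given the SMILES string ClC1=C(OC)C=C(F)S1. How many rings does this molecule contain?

In SMILES, each pair of matching ring-closure digits denotes one ring-closing bond; the number of such bonds equals the number of independent rings.
Ring-closure bonds here: 1.

1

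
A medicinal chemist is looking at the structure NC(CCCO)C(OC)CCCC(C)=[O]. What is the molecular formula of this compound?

C11H23NO3

Walk through each heavy atom and fill implicit hydrogens from standard valence (C 4, N 3, O 2, S 2, halogen 1):
  atom 1: N, bond orders sum to 1 (valence 3) → 2 H
  atom 2: C, bond orders sum to 3 (valence 4) → 1 H
  atom 3: C, bond orders sum to 2 (valence 4) → 2 H
  atom 4: C, bond orders sum to 2 (valence 4) → 2 H
  atom 5: C, bond orders sum to 2 (valence 4) → 2 H
  atom 6: O, bond orders sum to 1 (valence 2) → 1 H
  atom 7: C, bond orders sum to 3 (valence 4) → 1 H
  atom 8: O, bond orders sum to 2 (valence 2) → 0 H
  atom 9: C, bond orders sum to 1 (valence 4) → 3 H
  atom 10: C, bond orders sum to 2 (valence 4) → 2 H
  atom 11: C, bond orders sum to 2 (valence 4) → 2 H
  atom 12: C, bond orders sum to 2 (valence 4) → 2 H
  atom 13: C, bond orders sum to 4 (valence 4) → 0 H
  atom 14: C, bond orders sum to 1 (valence 4) → 3 H
  atom 15: O with explicit H count 0
Totals → C:11, H:23, N:1, O:3.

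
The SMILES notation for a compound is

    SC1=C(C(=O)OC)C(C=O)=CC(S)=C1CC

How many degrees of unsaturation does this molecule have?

Molecular formula: C11H12O3S2.
DoU = (2C + 2 + N − H − X) / 2, where X is the halogen count and O/S are ignored.
    = (2·11 + 2 + 0 − 12 − 0) / 2 = 12 / 2 = 6.

6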